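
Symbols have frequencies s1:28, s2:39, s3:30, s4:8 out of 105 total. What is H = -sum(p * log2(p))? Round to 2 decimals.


Computing entropy H = -sum(p_i * log2(p_i)):
  s1: p = 28/105 = 0.2667, -p*log2(p) = 0.5085
  s2: p = 39/105 = 0.3714, -p*log2(p) = 0.5307
  s3: p = 30/105 = 0.2857, -p*log2(p) = 0.5164
  s4: p = 8/105 = 0.0762, -p*log2(p) = 0.2830
H = sum of terms = 1.8386
Rounded to 2 decimals: 1.84

1.84


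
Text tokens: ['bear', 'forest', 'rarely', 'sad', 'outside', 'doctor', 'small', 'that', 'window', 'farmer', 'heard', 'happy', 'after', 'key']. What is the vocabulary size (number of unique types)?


Listing all tokens and tracking unique types:
  Token 1: 'bear' -> NEW (unique so far: 1)
  Token 2: 'forest' -> NEW (unique so far: 2)
  Token 3: 'rarely' -> NEW (unique so far: 3)
  Token 4: 'sad' -> NEW (unique so far: 4)
  Token 5: 'outside' -> NEW (unique so far: 5)
  Token 6: 'doctor' -> NEW (unique so far: 6)
  Token 7: 'small' -> NEW (unique so far: 7)
  Token 8: 'that' -> NEW (unique so far: 8)
  Token 9: 'window' -> NEW (unique so far: 9)
  Token 10: 'farmer' -> NEW (unique so far: 10)
  Token 11: 'heard' -> NEW (unique so far: 11)
  Token 12: 'happy' -> NEW (unique so far: 12)
  Token 13: 'after' -> NEW (unique so far: 13)
  Token 14: 'key' -> NEW (unique so far: 14)
Unique types: ('after', 'bear', 'doctor', 'farmer', 'forest', 'happy', 'heard', 'key', 'outside', 'rarely', 'sad', 'small', 'that', 'window')
Vocabulary size: 14

14


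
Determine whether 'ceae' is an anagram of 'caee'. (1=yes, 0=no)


Sort characters of 'ceae': 'acee'
Sort characters of 'caee': 'acee'
Sorted forms match -> they ARE anagrams
Result: 1

1


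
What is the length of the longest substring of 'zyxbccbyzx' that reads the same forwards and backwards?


Scanning 'zyxbccbyzx' for palindromic substrings.
Substring at positions 3-6: 'bccb'.
Check: reverse('bccb') = 'bccb' -> palindrome confirmed.
Neighbouring characters ('x' / 'y') break symmetry, so it cannot extend further.
No longer palindromic substring exists; longest length = 4

4


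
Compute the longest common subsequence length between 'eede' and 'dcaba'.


DP table for LCS of 'eede' and 'dcaba':
       d  c  a  b  a
    0  0  0  0  0  0
  e 0  0  0  0  0  0
  e 0  0  0  0  0  0
  d 0  1  1  1  1  1
  e 0  1  1  1  1  1
LCS: 'd'
LCS length = 1

1


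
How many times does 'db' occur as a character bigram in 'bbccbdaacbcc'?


Scanning 'bbccbdaacbcc' for bigram 'db':
  Position 0: 'bb' -> no
  Position 1: 'bc' -> no
  Position 2: 'cc' -> no
  Position 3: 'cb' -> no
  Position 4: 'bd' -> no
  Position 5: 'da' -> no
  Position 6: 'aa' -> no
  Position 7: 'ac' -> no
  Position 8: 'cb' -> no
  Position 9: 'bc' -> no
  Position 10: 'cc' -> no
Total matches: 0

0


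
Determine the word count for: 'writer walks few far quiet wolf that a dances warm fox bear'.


Counting words by splitting on spaces:
  Word 1: 'writer'
  Word 2: 'walks'
  Word 3: 'few'
  Word 4: 'far'
  Word 5: 'quiet'
  Word 6: 'wolf'
  Word 7: 'that'
  Word 8: 'a'
  Word 9: 'dances'
  Word 10: 'warm'
  Word 11: 'fox'
  Word 12: 'bear'
Total words: 12

12


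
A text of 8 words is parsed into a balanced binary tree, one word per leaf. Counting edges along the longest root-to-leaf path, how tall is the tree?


In a balanced binary tree with n leaves the deepest leaf is ceil(log2(n)) edges below the root.
log2(8) = 3.0000
ceil(3.0000) = 3
height (edges) = 3

3


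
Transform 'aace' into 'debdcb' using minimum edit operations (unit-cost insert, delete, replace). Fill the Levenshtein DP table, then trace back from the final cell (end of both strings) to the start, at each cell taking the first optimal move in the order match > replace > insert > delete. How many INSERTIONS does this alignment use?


Edit distance = 5. Backtracking from cell (4, 6) with preference match > replace > insert > delete,
then listing the resulting alignment 'aace' -> 'debdcb' left to right:
  Step 1: insert 'd' [insertion #1]
  Step 2: insert 'e' [insertion #2]
  Step 3: replace a->b
  Step 4: replace a->d
  Step 5: keep 'c'
  Step 6: replace e->b
Total insertions: 2

2


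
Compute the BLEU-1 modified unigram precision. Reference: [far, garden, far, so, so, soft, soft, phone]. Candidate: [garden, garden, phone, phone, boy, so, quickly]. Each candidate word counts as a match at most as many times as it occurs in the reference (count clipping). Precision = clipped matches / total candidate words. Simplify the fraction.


Reference word counts: {'far': 2, 'garden': 1, 'phone': 1, 'so': 2, 'soft': 2}
Checking each candidate word (with clipping):
  'garden' -> in reference (ref count 1, used 1/1) -> match (matches: 1)
  'garden' -> ref count 1 already used up (1/1) -> clipped, no match (matches: 1)
  'phone' -> in reference (ref count 1, used 1/1) -> match (matches: 2)
  'phone' -> ref count 1 already used up (1/1) -> clipped, no match (matches: 2)
  'boy' -> not in reference -> no match (matches: 2)
  'so' -> in reference (ref count 2, used 1/2) -> match (matches: 3)
  'quickly' -> not in reference -> no match (matches: 3)
Clipped matches: 3, Candidate length: 7
Precision = 3/7

3/7


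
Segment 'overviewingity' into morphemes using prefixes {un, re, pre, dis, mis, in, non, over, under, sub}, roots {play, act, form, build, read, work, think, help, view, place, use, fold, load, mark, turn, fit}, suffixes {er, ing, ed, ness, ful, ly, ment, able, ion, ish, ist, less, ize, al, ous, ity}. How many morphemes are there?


Segmenting 'overviewingity' against the inventory:
  'over' -> prefix (morpheme 1)
  'view' -> root (morpheme 2)
  'ing' -> suffix (morpheme 3)
  'ity' -> suffix (morpheme 4)
Total morphemes: 4

4


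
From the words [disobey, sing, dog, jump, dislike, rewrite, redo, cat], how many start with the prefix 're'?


Checking each word for prefix 're':
  'disobey' -> no (count: 0)
  'sing' -> no (count: 0)
  'dog' -> no (count: 0)
  'jump' -> no (count: 0)
  'dislike' -> no (count: 0)
  'rewrite' -> YES, starts with 're' (count: 1)
  'redo' -> YES, starts with 're' (count: 2)
  'cat' -> no (count: 2)
Total with prefix 're': 2

2


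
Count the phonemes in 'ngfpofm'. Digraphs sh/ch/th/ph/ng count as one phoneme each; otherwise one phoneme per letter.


Parsing 'ngfpofm' greedily, digraphs first:
  'ng' -> digraph (1 consonant phoneme) (phonemes so far: 1)
  'f' -> consonant phoneme (phonemes so far: 2)
  'p' -> consonant phoneme (phonemes so far: 3)
  'o' -> vowel phoneme (phonemes so far: 4)
  'f' -> consonant phoneme (phonemes so far: 5)
  'm' -> consonant phoneme (phonemes so far: 6)
Total phonemes: 6

6


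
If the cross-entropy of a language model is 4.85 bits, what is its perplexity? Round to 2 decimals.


Perplexity formula: PP = 2^H
H = 4.85
PP = 2^4.85
Decompose: 2^4.85 = 2^4 * 2^0.85
2^4 = 16, 2^0.85 ~ 1.8025009
PP ~ 16 * 1.8025009 = 28.8400144
Rounded to 2 decimals: 28.84

28.84


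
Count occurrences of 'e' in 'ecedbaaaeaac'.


Scanning 'ecedbaaaeaac' for 'e':
  Position 0: 'e' -> MATCH (count: 1)
  Position 2: 'e' -> MATCH (count: 2)
  Position 8: 'e' -> MATCH (count: 3)
Total occurrences of 'e': 3

3


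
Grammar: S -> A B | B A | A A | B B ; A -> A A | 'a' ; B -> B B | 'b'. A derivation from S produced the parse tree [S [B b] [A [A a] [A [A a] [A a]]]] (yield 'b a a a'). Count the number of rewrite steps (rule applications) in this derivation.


Every bracketed nonterminal node [X ...] in the tree is produced by exactly one rule application.
Reading the tree off as a leftmost derivation:
  Step 1: S  =>  B A   (applied S -> B A)
  Step 2: B A  =>  b A   (applied B -> b)
  Step 3: b A  =>  b A A   (applied A -> A A)
  Step 4: b A A  =>  b a A   (applied A -> a)
  Step 5: b a A  =>  b a A A   (applied A -> A A)
  Step 6: b a A A  =>  b a a A   (applied A -> a)
  Step 7: b a a A  =>  b a a a   (applied A -> a)
Final yield: b a a a
Total rewrite steps: 7

7


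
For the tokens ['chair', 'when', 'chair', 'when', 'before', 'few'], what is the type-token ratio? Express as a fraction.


Tokens: 6
Unique types: ('before', 'chair', 'few', 'when') = 4
TTR = 4/6
Simplify: divide both by 2 -> 2/3
TTR = 2/3

2/3


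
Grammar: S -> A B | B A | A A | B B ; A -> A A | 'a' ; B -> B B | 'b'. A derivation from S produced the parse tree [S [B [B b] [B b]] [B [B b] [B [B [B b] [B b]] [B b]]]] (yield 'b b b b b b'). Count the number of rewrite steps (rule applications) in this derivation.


Every bracketed nonterminal node [X ...] in the tree is produced by exactly one rule application.
Reading the tree off as a leftmost derivation:
  Step 1: S  =>  B B   (applied S -> B B)
  Step 2: B B  =>  B B B   (applied B -> B B)
  Step 3: B B B  =>  b B B   (applied B -> b)
  Step 4: b B B  =>  b b B   (applied B -> b)
  Step 5: b b B  =>  b b B B   (applied B -> B B)
  Step 6: b b B B  =>  b b b B   (applied B -> b)
  Step 7: b b b B  =>  b b b B B   (applied B -> B B)
  Step 8: b b b B B  =>  b b b B B B   (applied B -> B B)
  Step 9: b b b B B B  =>  b b b b B B   (applied B -> b)
  Step 10: b b b b B B  =>  b b b b b B   (applied B -> b)
  Step 11: b b b b b B  =>  b b b b b b   (applied B -> b)
Final yield: b b b b b b
Total rewrite steps: 11

11


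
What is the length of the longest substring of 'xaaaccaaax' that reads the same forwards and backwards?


Scanning 'xaaaccaaax' for palindromic substrings.
Substring at positions 0-9: 'xaaaccaaax'.
Check: reverse('xaaaccaaax') = 'xaaaccaaax' -> palindrome confirmed.
No longer palindromic substring exists; longest length = 10

10


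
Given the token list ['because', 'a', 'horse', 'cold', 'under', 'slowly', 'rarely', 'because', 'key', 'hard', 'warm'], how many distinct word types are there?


Listing all tokens and tracking unique types:
  Token 1: 'because' -> NEW (unique so far: 1)
  Token 2: 'a' -> NEW (unique so far: 2)
  Token 3: 'horse' -> NEW (unique so far: 3)
  Token 4: 'cold' -> NEW (unique so far: 4)
  Token 5: 'under' -> NEW (unique so far: 5)
  Token 6: 'slowly' -> NEW (unique so far: 6)
  Token 7: 'rarely' -> NEW (unique so far: 7)
  Token 8: 'because' -> duplicate (unique so far: 7)
  Token 9: 'key' -> NEW (unique so far: 8)
  Token 10: 'hard' -> NEW (unique so far: 9)
  Token 11: 'warm' -> NEW (unique so far: 10)
Unique types: ('a', 'because', 'cold', 'hard', 'horse', 'key', 'rarely', 'slowly', 'under', 'warm')
Vocabulary size: 10

10


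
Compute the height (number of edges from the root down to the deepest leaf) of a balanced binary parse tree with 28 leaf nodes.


In a balanced binary tree with n leaves the deepest leaf is ceil(log2(n)) edges below the root.
log2(28) = 4.8074
ceil(4.8074) = 5
height (edges) = 5

5


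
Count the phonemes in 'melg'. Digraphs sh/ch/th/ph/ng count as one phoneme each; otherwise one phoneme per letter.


Parsing 'melg' greedily, digraphs first:
  'm' -> consonant phoneme (phonemes so far: 1)
  'e' -> vowel phoneme (phonemes so far: 2)
  'l' -> consonant phoneme (phonemes so far: 3)
  'g' -> consonant phoneme (phonemes so far: 4)
Total phonemes: 4

4


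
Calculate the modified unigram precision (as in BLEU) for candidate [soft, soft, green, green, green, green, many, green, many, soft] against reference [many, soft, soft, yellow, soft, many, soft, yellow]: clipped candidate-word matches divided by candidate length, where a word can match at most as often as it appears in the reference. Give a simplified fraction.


Reference word counts: {'many': 2, 'soft': 4, 'yellow': 2}
Checking each candidate word (with clipping):
  'soft' -> in reference (ref count 4, used 1/4) -> match (matches: 1)
  'soft' -> in reference (ref count 4, used 2/4) -> match (matches: 2)
  'green' -> not in reference -> no match (matches: 2)
  'green' -> not in reference -> no match (matches: 2)
  'green' -> not in reference -> no match (matches: 2)
  'green' -> not in reference -> no match (matches: 2)
  'many' -> in reference (ref count 2, used 1/2) -> match (matches: 3)
  'green' -> not in reference -> no match (matches: 3)
  'many' -> in reference (ref count 2, used 2/2) -> match (matches: 4)
  'soft' -> in reference (ref count 4, used 3/4) -> match (matches: 5)
Clipped matches: 5, Candidate length: 10
Precision = 5/10 = 1/2

1/2


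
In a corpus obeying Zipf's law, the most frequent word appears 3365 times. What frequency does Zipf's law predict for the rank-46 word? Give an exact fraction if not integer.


Zipf's law: freq(rank) = f1 / rank
f1 = 3365, rank = 46
freq = 3365 / 46
GCD(3365, 46) = 1
Simplified: 3365/46

3365/46


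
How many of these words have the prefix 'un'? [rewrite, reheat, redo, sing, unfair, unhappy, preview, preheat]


Checking each word for prefix 'un':
  'rewrite' -> no (count: 0)
  'reheat' -> no (count: 0)
  'redo' -> no (count: 0)
  'sing' -> no (count: 0)
  'unfair' -> YES, starts with 'un' (count: 1)
  'unhappy' -> YES, starts with 'un' (count: 2)
  'preview' -> no (count: 2)
  'preheat' -> no (count: 2)
Total with prefix 'un': 2

2


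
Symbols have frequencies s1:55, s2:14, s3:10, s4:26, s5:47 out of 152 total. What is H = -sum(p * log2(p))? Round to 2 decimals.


Computing entropy H = -sum(p_i * log2(p_i)):
  s1: p = 55/152 = 0.3618, -p*log2(p) = 0.5307
  s2: p = 14/152 = 0.0921, -p*log2(p) = 0.3169
  s3: p = 10/152 = 0.0658, -p*log2(p) = 0.2583
  s4: p = 26/152 = 0.1711, -p*log2(p) = 0.4358
  s5: p = 47/152 = 0.3092, -p*log2(p) = 0.5236
H = sum of terms = 2.0653
Rounded to 2 decimals: 2.07

2.07


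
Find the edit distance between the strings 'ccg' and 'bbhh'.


Building DP table for s1='ccg' (len 3) and s2='bbhh' (len 4):
       b  b  h  h
    0  1  2  3  4
  c 1  1  2  3  4
  c 2  2  2  3  4
  g 3  3  3  3  4
Edit distance = dp[3][4] = 4

4


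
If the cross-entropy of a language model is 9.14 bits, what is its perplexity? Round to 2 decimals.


Perplexity formula: PP = 2^H
H = 9.14
PP = 2^9.14
Decompose: 2^9.14 = 2^9 * 2^0.14
2^9 = 512, 2^0.14 ~ 1.1019051
PP ~ 512 * 1.1019051 = 564.1754112
Rounded to 2 decimals: 564.18

564.18


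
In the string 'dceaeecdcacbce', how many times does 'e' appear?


Scanning 'dceaeecdcacbce' for 'e':
  Position 2: 'e' -> MATCH (count: 1)
  Position 4: 'e' -> MATCH (count: 2)
  Position 5: 'e' -> MATCH (count: 3)
  Position 13: 'e' -> MATCH (count: 4)
Total occurrences of 'e': 4

4


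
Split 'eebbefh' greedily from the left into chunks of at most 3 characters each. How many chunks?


'eebbefh' has 7 characters.
Chunking with max size 3:
  Chunk 1: 'eeb' (positions 0-2)
  Chunk 2: 'bef' (positions 3-5)
  Chunk 3: 'h' (positions 6-6)
Total chunks: ceil(7 / 3) = 3

3


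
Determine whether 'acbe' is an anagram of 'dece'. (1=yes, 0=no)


Sort characters of 'acbe': 'abce'
Sort characters of 'dece': 'cdee'
Sorted forms differ -> they are NOT anagrams
Result: 0

0


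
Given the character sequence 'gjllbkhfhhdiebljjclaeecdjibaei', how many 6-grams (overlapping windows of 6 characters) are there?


String 'gjllbkhfhhdiebljjclaeecdjibaei' has length L = 30.
Number of overlapping n-grams = L - n + 1
Substituting: 30 - 6 + 1 = 25

25


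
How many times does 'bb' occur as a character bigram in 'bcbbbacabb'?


Scanning 'bcbbbacabb' for bigram 'bb':
  Position 0: 'bc' -> no
  Position 1: 'cb' -> no
  Position 2: 'bb' -> MATCH
  Position 3: 'bb' -> MATCH
  Position 4: 'ba' -> no
  Position 5: 'ac' -> no
  Position 6: 'ca' -> no
  Position 7: 'ab' -> no
  Position 8: 'bb' -> MATCH
Total matches: 3

3


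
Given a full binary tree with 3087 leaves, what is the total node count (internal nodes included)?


Leaf nodes (terminals): 3087
Internal nodes = n - 1 = 3087 - 1 = 3086
Total = leaves + internal = 3087 + 3086 = 6173

6173


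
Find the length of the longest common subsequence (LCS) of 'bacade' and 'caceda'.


DP table for LCS of 'bacade' and 'caceda':
       c  a  c  e  d  a
    0  0  0  0  0  0  0
  b 0  0  0  0  0  0  0
  a 0  0  1  1  1  1  1
  c 0  1  1  2  2  2  2
  a 0  1  2  2  2  2  3
  d 0  1  2  2  2  3  3
  e 0  1  2  2  3  3  3
LCS: 'aca'
LCS length = 3

3


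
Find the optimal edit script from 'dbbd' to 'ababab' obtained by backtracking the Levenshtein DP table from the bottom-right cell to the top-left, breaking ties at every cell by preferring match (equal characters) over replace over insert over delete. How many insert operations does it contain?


Edit distance = 4. Backtracking from cell (4, 6) with preference match > replace > insert > delete,
then listing the resulting alignment 'dbbd' -> 'ababab' left to right:
  Step 1: replace d->a
  Step 2: keep 'b'
  Step 3: insert 'a' [insertion #1]
  Step 4: keep 'b'
  Step 5: insert 'a' [insertion #2]
  Step 6: replace d->b
Total insertions: 2

2


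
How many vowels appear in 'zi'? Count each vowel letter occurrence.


Scanning each character of 'zi':
  Position 1: 'z' -> consonant (running count: 0)
  Position 2: 'i' -> vowel (running count: 1)
Total vowels: 1

1


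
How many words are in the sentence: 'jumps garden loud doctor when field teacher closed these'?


Counting words by splitting on spaces:
  Word 1: 'jumps'
  Word 2: 'garden'
  Word 3: 'loud'
  Word 4: 'doctor'
  Word 5: 'when'
  Word 6: 'field'
  Word 7: 'teacher'
  Word 8: 'closed'
  Word 9: 'these'
Total words: 9

9


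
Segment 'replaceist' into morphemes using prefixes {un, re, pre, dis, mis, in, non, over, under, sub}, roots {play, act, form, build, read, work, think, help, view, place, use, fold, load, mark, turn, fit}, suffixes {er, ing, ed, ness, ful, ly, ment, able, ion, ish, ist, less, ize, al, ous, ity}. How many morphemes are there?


Segmenting 'replaceist' against the inventory:
  're' -> prefix (morpheme 1)
  'place' -> root (morpheme 2)
  'ist' -> suffix (morpheme 3)
Total morphemes: 3

3


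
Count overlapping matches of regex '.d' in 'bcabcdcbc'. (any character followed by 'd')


Pattern: .d means any character followed by 'd'.
Scanning 'bcabcdcbc' position-by-position:
  Pos 0: window 'bc' -> no
  Pos 1: window 'ca' -> no
  Pos 2: window 'ab' -> no
  Pos 3: window 'bc' -> no
  Pos 4: window 'cd' -> MATCH
  Pos 5: window 'dc' -> no
  Pos 6: window 'cb' -> no
  Pos 7: window 'bc' -> no
  Pos 8: window 'c' -> no
Total matches: 1

1


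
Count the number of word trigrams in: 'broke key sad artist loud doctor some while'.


Word trigrams from [8] words:
  Trigram 1: (broke key sad)
  Trigram 2: (key sad artist)
  Trigram 3: (sad artist loud)
  Trigram 4: (artist loud doctor)
  Trigram 5: (loud doctor some)
  Trigram 6: (doctor some while)
Total word trigrams: 8 - 2 = 6

6


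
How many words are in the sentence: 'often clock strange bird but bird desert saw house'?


Counting words by splitting on spaces:
  Word 1: 'often'
  Word 2: 'clock'
  Word 3: 'strange'
  Word 4: 'bird'
  Word 5: 'but'
  Word 6: 'bird'
  Word 7: 'desert'
  Word 8: 'saw'
  Word 9: 'house'
Total words: 9

9


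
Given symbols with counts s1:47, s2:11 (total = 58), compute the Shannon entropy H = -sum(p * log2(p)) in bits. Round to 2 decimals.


Computing entropy H = -sum(p_i * log2(p_i)):
  s1: p = 47/58 = 0.8103, -p*log2(p) = 0.2459
  s2: p = 11/58 = 0.1897, -p*log2(p) = 0.4549
H = sum of terms = 0.7008
Rounded to 2 decimals: 0.70

0.70


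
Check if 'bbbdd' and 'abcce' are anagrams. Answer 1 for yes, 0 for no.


Sort characters of 'bbbdd': 'bbbdd'
Sort characters of 'abcce': 'abcce'
Sorted forms differ -> they are NOT anagrams
Result: 0

0


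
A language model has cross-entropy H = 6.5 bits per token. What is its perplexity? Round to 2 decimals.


Perplexity formula: PP = 2^H
H = 6.5
PP = 2^6.5
Decompose: 2^6.5 = 2^6 * 2^0.5 = 2^6 * sqrt(2)
2^6 = 64, sqrt(2) ~ 1.4142136
PP ~ 64 * 1.4142136 = 90.5096704
Rounded to 2 decimals: 90.51

90.51


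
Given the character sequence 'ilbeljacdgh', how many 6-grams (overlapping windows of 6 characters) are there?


String 'ilbeljacdgh' has length L = 11.
Number of overlapping n-grams = L - n + 1
Substituting: 11 - 6 + 1 = 6

6


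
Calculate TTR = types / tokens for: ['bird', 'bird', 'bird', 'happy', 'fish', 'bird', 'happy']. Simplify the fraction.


Tokens: 7
Unique types: ('bird', 'fish', 'happy') = 3
TTR = 3/7
Already in lowest terms.

3/7


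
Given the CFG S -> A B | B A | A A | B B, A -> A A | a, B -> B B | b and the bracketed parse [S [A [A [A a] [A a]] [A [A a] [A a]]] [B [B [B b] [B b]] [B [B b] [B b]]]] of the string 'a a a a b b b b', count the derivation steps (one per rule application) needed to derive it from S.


Every bracketed nonterminal node [X ...] in the tree is produced by exactly one rule application.
Reading the tree off as a leftmost derivation:
  Step 1: S  =>  A B   (applied S -> A B)
  Step 2: A B  =>  A A B   (applied A -> A A)
  Step 3: A A B  =>  A A A B   (applied A -> A A)
  Step 4: A A A B  =>  a A A B   (applied A -> a)
  Step 5: a A A B  =>  a a A B   (applied A -> a)
  Step 6: a a A B  =>  a a A A B   (applied A -> A A)
  Step 7: a a A A B  =>  a a a A B   (applied A -> a)
  Step 8: a a a A B  =>  a a a a B   (applied A -> a)
  Step 9: a a a a B  =>  a a a a B B   (applied B -> B B)
  Step 10: a a a a B B  =>  a a a a B B B   (applied B -> B B)
  Step 11: a a a a B B B  =>  a a a a b B B   (applied B -> b)
  Step 12: a a a a b B B  =>  a a a a b b B   (applied B -> b)
  Step 13: a a a a b b B  =>  a a a a b b B B   (applied B -> B B)
  Step 14: a a a a b b B B  =>  a a a a b b b B   (applied B -> b)
  Step 15: a a a a b b b B  =>  a a a a b b b b   (applied B -> b)
Final yield: a a a a b b b b
Total rewrite steps: 15

15


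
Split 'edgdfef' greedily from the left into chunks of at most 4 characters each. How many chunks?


'edgdfef' has 7 characters.
Chunking with max size 4:
  Chunk 1: 'edgd' (positions 0-3)
  Chunk 2: 'fef' (positions 4-6)
Total chunks: ceil(7 / 4) = 2

2


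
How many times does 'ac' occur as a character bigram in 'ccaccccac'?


Scanning 'ccaccccac' for bigram 'ac':
  Position 0: 'cc' -> no
  Position 1: 'ca' -> no
  Position 2: 'ac' -> MATCH
  Position 3: 'cc' -> no
  Position 4: 'cc' -> no
  Position 5: 'cc' -> no
  Position 6: 'ca' -> no
  Position 7: 'ac' -> MATCH
Total matches: 2

2


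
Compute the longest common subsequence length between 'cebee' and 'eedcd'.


DP table for LCS of 'cebee' and 'eedcd':
       e  e  d  c  d
    0  0  0  0  0  0
  c 0  0  0  0  1  1
  e 0  1  1  1  1  1
  b 0  1  1  1  1  1
  e 0  1  2  2  2  2
  e 0  1  2  2  2  2
LCS: 'ee'
LCS length = 2

2


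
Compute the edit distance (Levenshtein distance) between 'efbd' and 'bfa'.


Building DP table for s1='efbd' (len 4) and s2='bfa' (len 3):
       b  f  a
    0  1  2  3
  e 1  1  2  3
  f 2  2  1  2
  b 3  2  2  2
  d 4  3  3  3
Edit distance = dp[4][3] = 3

3


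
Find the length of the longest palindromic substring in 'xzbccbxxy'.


Scanning 'xzbccbxxy' for palindromic substrings.
Substring at positions 2-5: 'bccb'.
Check: reverse('bccb') = 'bccb' -> palindrome confirmed.
Neighbouring characters ('z' / 'x') break symmetry, so it cannot extend further.
No longer palindromic substring exists; longest length = 4

4


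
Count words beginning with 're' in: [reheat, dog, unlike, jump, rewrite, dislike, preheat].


Checking each word for prefix 're':
  'reheat' -> YES, starts with 're' (count: 1)
  'dog' -> no (count: 1)
  'unlike' -> no (count: 1)
  'jump' -> no (count: 1)
  'rewrite' -> YES, starts with 're' (count: 2)
  'dislike' -> no (count: 2)
  'preheat' -> no (count: 2)
Total with prefix 're': 2

2


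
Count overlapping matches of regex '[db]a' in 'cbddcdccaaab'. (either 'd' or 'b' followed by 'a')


Pattern: [db]a means either 'd' or 'b' followed by 'a'.
Scanning 'cbddcdccaaab' position-by-position:
  Pos 0: window 'cb' -> no
  Pos 1: window 'bd' -> no
  Pos 2: window 'dd' -> no
  Pos 3: window 'dc' -> no
  Pos 4: window 'cd' -> no
  Pos 5: window 'dc' -> no
  Pos 6: window 'cc' -> no
  Pos 7: window 'ca' -> no
  Pos 8: window 'aa' -> no
  Pos 9: window 'aa' -> no
  Pos 10: window 'ab' -> no
  Pos 11: window 'b' -> no
Total matches: 0

0


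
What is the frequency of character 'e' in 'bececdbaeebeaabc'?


Scanning 'bececdbaeebeaabc' for 'e':
  Position 1: 'e' -> MATCH (count: 1)
  Position 3: 'e' -> MATCH (count: 2)
  Position 8: 'e' -> MATCH (count: 3)
  Position 9: 'e' -> MATCH (count: 4)
  Position 11: 'e' -> MATCH (count: 5)
Total occurrences of 'e': 5

5


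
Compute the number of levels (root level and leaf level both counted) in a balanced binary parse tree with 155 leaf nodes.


In a balanced binary tree with n leaves the deepest leaf is ceil(log2(n)) edges below the root,
so counting node levels inclusive of root and leaves gives ceil(log2(n)) + 1 levels.
log2(155) = 7.2761
ceil(7.2761) = 8
levels = 8 + 1 = 9

9


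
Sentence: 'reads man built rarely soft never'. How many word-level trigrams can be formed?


Word trigrams from [6] words:
  Trigram 1: (reads man built)
  Trigram 2: (man built rarely)
  Trigram 3: (built rarely soft)
  Trigram 4: (rarely soft never)
Total word trigrams: 6 - 2 = 4

4


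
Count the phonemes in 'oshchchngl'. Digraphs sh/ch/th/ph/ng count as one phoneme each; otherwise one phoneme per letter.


Parsing 'oshchchngl' greedily, digraphs first:
  'o' -> vowel phoneme (phonemes so far: 1)
  'sh' -> digraph (1 consonant phoneme) (phonemes so far: 2)
  'ch' -> digraph (1 consonant phoneme) (phonemes so far: 3)
  'ch' -> digraph (1 consonant phoneme) (phonemes so far: 4)
  'ng' -> digraph (1 consonant phoneme) (phonemes so far: 5)
  'l' -> consonant phoneme (phonemes so far: 6)
Total phonemes: 6

6


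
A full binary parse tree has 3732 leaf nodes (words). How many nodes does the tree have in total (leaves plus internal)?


Leaf nodes (terminals): 3732
Internal nodes = n - 1 = 3732 - 1 = 3731
Total = leaves + internal = 3732 + 3731 = 7463

7463


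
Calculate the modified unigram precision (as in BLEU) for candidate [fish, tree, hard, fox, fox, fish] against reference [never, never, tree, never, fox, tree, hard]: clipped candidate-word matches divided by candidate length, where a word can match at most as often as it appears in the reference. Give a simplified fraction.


Reference word counts: {'fox': 1, 'hard': 1, 'never': 3, 'tree': 2}
Checking each candidate word (with clipping):
  'fish' -> not in reference -> no match (matches: 0)
  'tree' -> in reference (ref count 2, used 1/2) -> match (matches: 1)
  'hard' -> in reference (ref count 1, used 1/1) -> match (matches: 2)
  'fox' -> in reference (ref count 1, used 1/1) -> match (matches: 3)
  'fox' -> ref count 1 already used up (1/1) -> clipped, no match (matches: 3)
  'fish' -> not in reference -> no match (matches: 3)
Clipped matches: 3, Candidate length: 6
Precision = 3/6 = 1/2

1/2


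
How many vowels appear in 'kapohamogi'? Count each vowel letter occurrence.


Scanning each character of 'kapohamogi':
  Position 1: 'k' -> consonant (running count: 0)
  Position 2: 'a' -> vowel (running count: 1)
  Position 3: 'p' -> consonant (running count: 1)
  Position 4: 'o' -> vowel (running count: 2)
  Position 5: 'h' -> consonant (running count: 2)
  Position 6: 'a' -> vowel (running count: 3)
  Position 7: 'm' -> consonant (running count: 3)
  Position 8: 'o' -> vowel (running count: 4)
  Position 9: 'g' -> consonant (running count: 4)
  Position 10: 'i' -> vowel (running count: 5)
Total vowels: 5

5


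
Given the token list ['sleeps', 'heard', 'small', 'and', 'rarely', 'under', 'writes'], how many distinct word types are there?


Listing all tokens and tracking unique types:
  Token 1: 'sleeps' -> NEW (unique so far: 1)
  Token 2: 'heard' -> NEW (unique so far: 2)
  Token 3: 'small' -> NEW (unique so far: 3)
  Token 4: 'and' -> NEW (unique so far: 4)
  Token 5: 'rarely' -> NEW (unique so far: 5)
  Token 6: 'under' -> NEW (unique so far: 6)
  Token 7: 'writes' -> NEW (unique so far: 7)
Unique types: ('and', 'heard', 'rarely', 'sleeps', 'small', 'under', 'writes')
Vocabulary size: 7

7


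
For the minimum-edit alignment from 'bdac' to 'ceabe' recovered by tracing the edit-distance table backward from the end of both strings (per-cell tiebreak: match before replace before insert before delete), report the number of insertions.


Edit distance = 4. Backtracking from cell (4, 5) with preference match > replace > insert > delete,
then listing the resulting alignment 'bdac' -> 'ceabe' left to right:
  Step 1: replace b->c
  Step 2: replace d->e
  Step 3: keep 'a'
  Step 4: insert 'b' [insertion #1]
  Step 5: replace c->e
Total insertions: 1

1


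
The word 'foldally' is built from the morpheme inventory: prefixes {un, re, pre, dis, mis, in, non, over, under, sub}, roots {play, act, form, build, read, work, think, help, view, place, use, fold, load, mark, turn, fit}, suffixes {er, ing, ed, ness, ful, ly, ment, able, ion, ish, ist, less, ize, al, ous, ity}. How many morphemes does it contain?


Segmenting 'foldally' against the inventory:
  'fold' -> root (morpheme 1)
  'al' -> suffix (morpheme 2)
  'ly' -> suffix (morpheme 3)
Total morphemes: 3

3


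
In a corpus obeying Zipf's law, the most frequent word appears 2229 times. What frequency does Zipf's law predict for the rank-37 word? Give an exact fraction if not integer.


Zipf's law: freq(rank) = f1 / rank
f1 = 2229, rank = 37
freq = 2229 / 37
GCD(2229, 37) = 1
Simplified: 2229/37

2229/37


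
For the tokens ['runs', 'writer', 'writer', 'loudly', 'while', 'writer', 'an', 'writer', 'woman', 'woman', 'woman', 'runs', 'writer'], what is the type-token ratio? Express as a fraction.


Tokens: 13
Unique types: ('an', 'loudly', 'runs', 'while', 'woman', 'writer') = 6
TTR = 6/13
Already in lowest terms.

6/13


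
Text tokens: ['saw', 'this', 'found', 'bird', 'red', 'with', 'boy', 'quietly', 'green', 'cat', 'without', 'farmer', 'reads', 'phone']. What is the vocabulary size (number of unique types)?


Listing all tokens and tracking unique types:
  Token 1: 'saw' -> NEW (unique so far: 1)
  Token 2: 'this' -> NEW (unique so far: 2)
  Token 3: 'found' -> NEW (unique so far: 3)
  Token 4: 'bird' -> NEW (unique so far: 4)
  Token 5: 'red' -> NEW (unique so far: 5)
  Token 6: 'with' -> NEW (unique so far: 6)
  Token 7: 'boy' -> NEW (unique so far: 7)
  Token 8: 'quietly' -> NEW (unique so far: 8)
  Token 9: 'green' -> NEW (unique so far: 9)
  Token 10: 'cat' -> NEW (unique so far: 10)
  Token 11: 'without' -> NEW (unique so far: 11)
  Token 12: 'farmer' -> NEW (unique so far: 12)
  Token 13: 'reads' -> NEW (unique so far: 13)
  Token 14: 'phone' -> NEW (unique so far: 14)
Unique types: ('bird', 'boy', 'cat', 'farmer', 'found', 'green', 'phone', 'quietly', 'reads', 'red', 'saw', 'this', 'with', 'without')
Vocabulary size: 14

14


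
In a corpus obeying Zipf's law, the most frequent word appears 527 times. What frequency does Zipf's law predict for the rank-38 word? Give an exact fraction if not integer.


Zipf's law: freq(rank) = f1 / rank
f1 = 527, rank = 38
freq = 527 / 38
GCD(527, 38) = 1
Simplified: 527/38

527/38


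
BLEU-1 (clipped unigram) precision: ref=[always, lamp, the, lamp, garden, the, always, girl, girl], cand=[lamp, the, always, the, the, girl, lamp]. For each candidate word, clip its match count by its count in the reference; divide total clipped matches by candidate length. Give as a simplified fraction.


Reference word counts: {'always': 2, 'garden': 1, 'girl': 2, 'lamp': 2, 'the': 2}
Checking each candidate word (with clipping):
  'lamp' -> in reference (ref count 2, used 1/2) -> match (matches: 1)
  'the' -> in reference (ref count 2, used 1/2) -> match (matches: 2)
  'always' -> in reference (ref count 2, used 1/2) -> match (matches: 3)
  'the' -> in reference (ref count 2, used 2/2) -> match (matches: 4)
  'the' -> ref count 2 already used up (2/2) -> clipped, no match (matches: 4)
  'girl' -> in reference (ref count 2, used 1/2) -> match (matches: 5)
  'lamp' -> in reference (ref count 2, used 2/2) -> match (matches: 6)
Clipped matches: 6, Candidate length: 7
Precision = 6/7

6/7


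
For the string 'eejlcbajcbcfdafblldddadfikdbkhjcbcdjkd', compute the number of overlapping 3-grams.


String 'eejlcbajcbcfdafblldddadfikdbkhjcbcdjkd' has length L = 38.
Number of overlapping n-grams = L - n + 1
Substituting: 38 - 3 + 1 = 36

36


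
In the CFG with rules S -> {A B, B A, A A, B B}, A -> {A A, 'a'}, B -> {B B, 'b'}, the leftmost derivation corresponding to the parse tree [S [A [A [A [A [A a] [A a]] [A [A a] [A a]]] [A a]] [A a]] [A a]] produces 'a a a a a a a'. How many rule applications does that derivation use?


Every bracketed nonterminal node [X ...] in the tree is produced by exactly one rule application.
Reading the tree off as a leftmost derivation:
  Step 1: S  =>  A A   (applied S -> A A)
  Step 2: A A  =>  A A A   (applied A -> A A)
  Step 3: A A A  =>  A A A A   (applied A -> A A)
  Step 4: A A A A  =>  A A A A A   (applied A -> A A)
  Step 5: A A A A A  =>  A A A A A A   (applied A -> A A)
  Step 6: A A A A A A  =>  a A A A A A   (applied A -> a)
  Step 7: a A A A A A  =>  a a A A A A   (applied A -> a)
  Step 8: a a A A A A  =>  a a A A A A A   (applied A -> A A)
  Step 9: a a A A A A A  =>  a a a A A A A   (applied A -> a)
  Step 10: a a a A A A A  =>  a a a a A A A   (applied A -> a)
  Step 11: a a a a A A A  =>  a a a a a A A   (applied A -> a)
  Step 12: a a a a a A A  =>  a a a a a a A   (applied A -> a)
  Step 13: a a a a a a A  =>  a a a a a a a   (applied A -> a)
Final yield: a a a a a a a
Total rewrite steps: 13

13


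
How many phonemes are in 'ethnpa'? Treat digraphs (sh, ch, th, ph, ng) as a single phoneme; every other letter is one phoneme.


Parsing 'ethnpa' greedily, digraphs first:
  'e' -> vowel phoneme (phonemes so far: 1)
  'th' -> digraph (1 consonant phoneme) (phonemes so far: 2)
  'n' -> consonant phoneme (phonemes so far: 3)
  'p' -> consonant phoneme (phonemes so far: 4)
  'a' -> vowel phoneme (phonemes so far: 5)
Total phonemes: 5

5


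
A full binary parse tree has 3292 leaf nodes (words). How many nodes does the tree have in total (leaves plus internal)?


Leaf nodes (terminals): 3292
Internal nodes = n - 1 = 3292 - 1 = 3291
Total = leaves + internal = 3292 + 3291 = 6583

6583


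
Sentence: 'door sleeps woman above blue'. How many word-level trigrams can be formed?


Word trigrams from [5] words:
  Trigram 1: (door sleeps woman)
  Trigram 2: (sleeps woman above)
  Trigram 3: (woman above blue)
Total word trigrams: 5 - 2 = 3

3


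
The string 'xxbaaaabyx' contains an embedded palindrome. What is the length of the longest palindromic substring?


Scanning 'xxbaaaabyx' for palindromic substrings.
Substring at positions 2-7: 'baaaab'.
Check: reverse('baaaab') = 'baaaab' -> palindrome confirmed.
Neighbouring characters ('x' / 'y') break symmetry, so it cannot extend further.
No longer palindromic substring exists; longest length = 6

6


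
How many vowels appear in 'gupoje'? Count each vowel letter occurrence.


Scanning each character of 'gupoje':
  Position 1: 'g' -> consonant (running count: 0)
  Position 2: 'u' -> vowel (running count: 1)
  Position 3: 'p' -> consonant (running count: 1)
  Position 4: 'o' -> vowel (running count: 2)
  Position 5: 'j' -> consonant (running count: 2)
  Position 6: 'e' -> vowel (running count: 3)
Total vowels: 3

3


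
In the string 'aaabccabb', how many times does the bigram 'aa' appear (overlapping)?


Scanning 'aaabccabb' for bigram 'aa':
  Position 0: 'aa' -> MATCH
  Position 1: 'aa' -> MATCH
  Position 2: 'ab' -> no
  Position 3: 'bc' -> no
  Position 4: 'cc' -> no
  Position 5: 'ca' -> no
  Position 6: 'ab' -> no
  Position 7: 'bb' -> no
Total matches: 2

2


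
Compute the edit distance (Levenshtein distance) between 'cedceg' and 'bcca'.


Building DP table for s1='cedceg' (len 6) and s2='bcca' (len 4):
       b  c  c  a
    0  1  2  3  4
  c 1  1  1  2  3
  e 2  2  2  2  3
  d 3  3  3  3  3
  c 4  4  3  3  4
  e 5  5  4  4  4
  g 6  6  5  5  5
Edit distance = dp[6][4] = 5

5


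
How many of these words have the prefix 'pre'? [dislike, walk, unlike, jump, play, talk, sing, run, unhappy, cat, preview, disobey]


Checking each word for prefix 'pre':
  'dislike' -> no (count: 0)
  'walk' -> no (count: 0)
  'unlike' -> no (count: 0)
  'jump' -> no (count: 0)
  'play' -> no (count: 0)
  'talk' -> no (count: 0)
  'sing' -> no (count: 0)
  'run' -> no (count: 0)
  'unhappy' -> no (count: 0)
  'cat' -> no (count: 0)
  'preview' -> YES, starts with 'pre' (count: 1)
  'disobey' -> no (count: 1)
Total with prefix 'pre': 1

1


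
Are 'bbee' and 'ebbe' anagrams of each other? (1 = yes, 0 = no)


Sort characters of 'bbee': 'bbee'
Sort characters of 'ebbe': 'bbee'
Sorted forms match -> they ARE anagrams
Result: 1

1


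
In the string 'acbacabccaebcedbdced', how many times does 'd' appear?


Scanning 'acbacabccaebcedbdced' for 'd':
  Position 14: 'd' -> MATCH (count: 1)
  Position 16: 'd' -> MATCH (count: 2)
  Position 19: 'd' -> MATCH (count: 3)
Total occurrences of 'd': 3

3


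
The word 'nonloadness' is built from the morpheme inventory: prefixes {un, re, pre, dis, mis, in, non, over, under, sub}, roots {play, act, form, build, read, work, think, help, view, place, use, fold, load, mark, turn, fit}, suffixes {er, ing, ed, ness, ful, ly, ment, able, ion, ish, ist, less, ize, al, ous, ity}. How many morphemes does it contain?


Segmenting 'nonloadness' against the inventory:
  'non' -> prefix (morpheme 1)
  'load' -> root (morpheme 2)
  'ness' -> suffix (morpheme 3)
Total morphemes: 3

3


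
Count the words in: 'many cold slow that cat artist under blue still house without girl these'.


Counting words by splitting on spaces:
  Word 1: 'many'
  Word 2: 'cold'
  Word 3: 'slow'
  Word 4: 'that'
  Word 5: 'cat'
  Word 6: 'artist'
  Word 7: 'under'
  Word 8: 'blue'
  Word 9: 'still'
  Word 10: 'house'
  Word 11: 'without'
  Word 12: 'girl'
  Word 13: 'these'
Total words: 13

13


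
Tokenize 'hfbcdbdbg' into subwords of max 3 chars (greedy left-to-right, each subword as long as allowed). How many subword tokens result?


'hfbcdbdbg' has 9 characters.
Chunking with max size 3:
  Chunk 1: 'hfb' (positions 0-2)
  Chunk 2: 'cdb' (positions 3-5)
  Chunk 3: 'dbg' (positions 6-8)
Total chunks: ceil(9 / 3) = 3

3


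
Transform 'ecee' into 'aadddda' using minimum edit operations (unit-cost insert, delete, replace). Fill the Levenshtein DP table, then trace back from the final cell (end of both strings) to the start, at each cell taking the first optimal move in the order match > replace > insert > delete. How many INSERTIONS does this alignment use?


Edit distance = 7. Backtracking from cell (4, 7) with preference match > replace > insert > delete,
then listing the resulting alignment 'ecee' -> 'aadddda' left to right:
  Step 1: insert 'a' [insertion #1]
  Step 2: insert 'a' [insertion #2]
  Step 3: insert 'd' [insertion #3]
  Step 4: replace e->d
  Step 5: replace c->d
  Step 6: replace e->d
  Step 7: replace e->a
Total insertions: 3

3


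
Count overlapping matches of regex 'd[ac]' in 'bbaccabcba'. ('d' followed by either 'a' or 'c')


Pattern: d[ac] means 'd' followed by either 'a' or 'c'.
Scanning 'bbaccabcba' position-by-position:
  Pos 0: window 'bb' -> no
  Pos 1: window 'ba' -> no
  Pos 2: window 'ac' -> no
  Pos 3: window 'cc' -> no
  Pos 4: window 'ca' -> no
  Pos 5: window 'ab' -> no
  Pos 6: window 'bc' -> no
  Pos 7: window 'cb' -> no
  Pos 8: window 'ba' -> no
  Pos 9: window 'a' -> no
Total matches: 0

0


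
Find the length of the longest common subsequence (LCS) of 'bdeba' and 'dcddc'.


DP table for LCS of 'bdeba' and 'dcddc':
       d  c  d  d  c
    0  0  0  0  0  0
  b 0  0  0  0  0  0
  d 0  1  1  1  1  1
  e 0  1  1  1  1  1
  b 0  1  1  1  1  1
  a 0  1  1  1  1  1
LCS: 'd'
LCS length = 1

1


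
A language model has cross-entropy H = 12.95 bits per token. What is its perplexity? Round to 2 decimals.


Perplexity formula: PP = 2^H
H = 12.95
PP = 2^12.95
Decompose: 2^12.95 = 2^12 * 2^0.95
2^12 = 4096, 2^0.95 ~ 1.9318727
PP ~ 4096 * 1.9318727 = 7912.9505792
Rounded to 2 decimals: 7912.95

7912.95
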